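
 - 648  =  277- 925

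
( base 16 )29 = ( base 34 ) 17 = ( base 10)41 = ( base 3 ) 1112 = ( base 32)19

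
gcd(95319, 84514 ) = 1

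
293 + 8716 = 9009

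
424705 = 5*84941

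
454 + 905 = 1359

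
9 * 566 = 5094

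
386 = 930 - 544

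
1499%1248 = 251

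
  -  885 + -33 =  - 918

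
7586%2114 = 1244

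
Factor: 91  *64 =5824 = 2^6*7^1*13^1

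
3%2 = 1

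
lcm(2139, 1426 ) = 4278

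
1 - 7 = -6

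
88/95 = 88/95 = 0.93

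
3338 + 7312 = 10650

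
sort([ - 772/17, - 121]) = [ - 121, - 772/17 ] 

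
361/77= 361/77 = 4.69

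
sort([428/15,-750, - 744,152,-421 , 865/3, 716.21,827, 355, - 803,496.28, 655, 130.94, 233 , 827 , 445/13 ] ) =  [  -  803, - 750,-744,- 421,428/15,445/13,130.94 , 152, 233,865/3,355, 496.28,655, 716.21 , 827, 827 ]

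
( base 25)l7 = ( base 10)532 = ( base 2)1000010100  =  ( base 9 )651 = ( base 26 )KC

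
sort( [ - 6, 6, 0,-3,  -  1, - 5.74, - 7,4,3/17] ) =[ - 7 , - 6, - 5.74, - 3, - 1, 0, 3/17, 4, 6 ] 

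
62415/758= 62415/758 = 82.34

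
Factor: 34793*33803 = 1176107779 = 7^1* 11^2 *439^1*3163^1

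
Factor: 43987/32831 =32831^( - 1)*43987^1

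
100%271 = 100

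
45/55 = 9/11 = 0.82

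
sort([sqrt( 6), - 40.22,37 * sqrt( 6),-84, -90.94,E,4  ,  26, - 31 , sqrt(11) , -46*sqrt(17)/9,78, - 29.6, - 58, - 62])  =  [  -  90.94,  -  84, - 62 , - 58, - 40.22, -31, - 29.6, - 46* sqrt(17)/9,sqrt(6 ), E , sqrt ( 11 ),4,26,78,37 * sqrt(6)]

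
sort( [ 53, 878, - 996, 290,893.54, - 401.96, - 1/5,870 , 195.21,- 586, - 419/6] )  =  [ - 996, - 586, - 401.96,-419/6 , - 1/5, 53,195.21, 290,870,878,893.54]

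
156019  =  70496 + 85523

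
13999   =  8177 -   -  5822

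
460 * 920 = 423200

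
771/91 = 8 + 43/91=8.47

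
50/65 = 10/13=0.77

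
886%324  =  238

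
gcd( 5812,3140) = 4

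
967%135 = 22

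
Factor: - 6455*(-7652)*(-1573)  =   - 2^2*5^1*11^2*13^1 * 1291^1*1913^1 = - 77696227180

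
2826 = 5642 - 2816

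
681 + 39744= 40425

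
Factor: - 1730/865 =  - 2^1 = - 2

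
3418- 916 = 2502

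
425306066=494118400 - 68812334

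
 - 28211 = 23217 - 51428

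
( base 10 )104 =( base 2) 1101000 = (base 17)62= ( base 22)4g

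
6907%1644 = 331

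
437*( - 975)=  - 426075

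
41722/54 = 20861/27 =772.63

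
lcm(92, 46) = 92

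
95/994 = 95/994  =  0.10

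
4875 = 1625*3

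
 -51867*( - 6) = 311202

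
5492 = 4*1373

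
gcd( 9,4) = 1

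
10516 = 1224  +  9292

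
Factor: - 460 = - 2^2 * 5^1 * 23^1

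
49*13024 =638176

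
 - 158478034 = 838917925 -997395959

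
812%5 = 2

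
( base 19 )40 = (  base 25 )31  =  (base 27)2M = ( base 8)114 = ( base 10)76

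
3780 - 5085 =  - 1305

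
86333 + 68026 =154359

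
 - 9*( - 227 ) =2043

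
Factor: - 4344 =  - 2^3*3^1*181^1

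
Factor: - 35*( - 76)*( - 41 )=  - 2^2 * 5^1*7^1 *19^1*41^1 = -109060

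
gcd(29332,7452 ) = 4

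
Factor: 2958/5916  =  1/2 = 2^(-1 )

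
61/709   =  61/709 = 0.09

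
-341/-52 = 341/52 = 6.56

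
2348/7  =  2348/7 =335.43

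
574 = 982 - 408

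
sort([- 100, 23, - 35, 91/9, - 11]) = [ - 100,  -  35,  -  11 , 91/9,  23] 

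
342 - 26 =316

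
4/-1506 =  - 2/753 = - 0.00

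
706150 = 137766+568384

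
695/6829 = 695/6829 = 0.10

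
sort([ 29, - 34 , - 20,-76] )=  [  -  76, - 34, - 20,29 ]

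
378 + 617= 995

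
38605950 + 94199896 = 132805846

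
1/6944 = 1/6944 = 0.00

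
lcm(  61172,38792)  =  1590472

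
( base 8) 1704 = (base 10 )964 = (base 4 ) 33010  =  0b1111000100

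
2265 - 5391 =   -  3126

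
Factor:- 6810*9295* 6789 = -429736571550=- 2^1*3^2*5^2*11^1*13^2*31^1*73^1*227^1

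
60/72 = 5/6=0.83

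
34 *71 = 2414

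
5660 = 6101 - 441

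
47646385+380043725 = 427690110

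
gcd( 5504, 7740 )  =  172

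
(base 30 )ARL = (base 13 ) 4623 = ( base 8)23147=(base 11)7428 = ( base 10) 9831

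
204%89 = 26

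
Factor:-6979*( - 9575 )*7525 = 502850035625 = 5^4* 7^2*43^1 * 383^1*997^1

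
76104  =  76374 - 270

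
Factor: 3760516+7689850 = 11450366 = 2^1*23^1*59^1 * 4219^1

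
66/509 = 66/509 = 0.13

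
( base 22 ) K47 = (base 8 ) 23057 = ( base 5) 303100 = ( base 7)40333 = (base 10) 9775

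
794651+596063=1390714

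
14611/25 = 584 + 11/25  =  584.44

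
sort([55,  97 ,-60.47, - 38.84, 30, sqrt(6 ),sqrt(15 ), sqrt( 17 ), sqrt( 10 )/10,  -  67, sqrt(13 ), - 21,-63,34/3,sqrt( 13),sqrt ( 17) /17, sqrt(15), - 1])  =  [-67,-63, - 60.47, - 38.84,-21,-1, sqrt( 17)/17, sqrt( 10 ) /10,sqrt( 6),sqrt( 13 ), sqrt (13 ), sqrt ( 15), sqrt(15), sqrt( 17), 34/3, 30,55, 97] 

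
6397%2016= 349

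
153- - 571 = 724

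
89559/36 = 2487 + 3/4 = 2487.75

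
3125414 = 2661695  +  463719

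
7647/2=7647/2= 3823.50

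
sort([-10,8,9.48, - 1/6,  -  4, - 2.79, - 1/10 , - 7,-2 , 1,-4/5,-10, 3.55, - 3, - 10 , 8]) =[- 10,  -  10 , - 10,-7,-4,-3, - 2.79,  -  2,-4/5,-1/6, - 1/10, 1, 3.55, 8,  8, 9.48 ]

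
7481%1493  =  16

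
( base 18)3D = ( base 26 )2F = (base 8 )103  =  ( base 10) 67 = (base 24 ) 2J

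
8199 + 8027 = 16226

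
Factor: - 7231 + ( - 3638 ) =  - 3^1*3623^1 = - 10869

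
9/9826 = 9/9826 = 0.00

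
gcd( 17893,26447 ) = 1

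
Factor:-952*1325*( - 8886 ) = 11208800400 =2^4*3^1*5^2 * 7^1*17^1 *53^1*1481^1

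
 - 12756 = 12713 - 25469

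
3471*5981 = 20760051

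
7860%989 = 937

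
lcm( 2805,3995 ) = 131835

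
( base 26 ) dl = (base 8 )547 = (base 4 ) 11213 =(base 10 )359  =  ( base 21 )H2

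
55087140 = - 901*(-61140)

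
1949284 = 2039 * 956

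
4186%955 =366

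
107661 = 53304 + 54357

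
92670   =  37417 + 55253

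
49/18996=49/18996 = 0.00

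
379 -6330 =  - 5951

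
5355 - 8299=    - 2944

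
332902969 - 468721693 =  - 135818724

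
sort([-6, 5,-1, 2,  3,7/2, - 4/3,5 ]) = [ - 6  ,-4/3,-1,2, 3,7/2, 5,  5 ] 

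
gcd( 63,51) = 3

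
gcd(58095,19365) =19365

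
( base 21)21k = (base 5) 12143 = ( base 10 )923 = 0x39b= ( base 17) 335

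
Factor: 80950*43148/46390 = 2^2 *5^1 * 7^1*23^1*67^1 *1619^1*4639^( - 1) = 349283060/4639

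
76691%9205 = 3051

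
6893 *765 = 5273145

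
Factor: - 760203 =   -  3^2 * 84467^1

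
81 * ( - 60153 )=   -  4872393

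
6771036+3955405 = 10726441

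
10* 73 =730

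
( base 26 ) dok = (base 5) 300212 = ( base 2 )10010011011000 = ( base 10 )9432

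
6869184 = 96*71554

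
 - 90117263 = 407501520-497618783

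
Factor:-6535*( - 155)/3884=1012925/3884 =2^( - 2)*5^2*31^1*971^( - 1 ) * 1307^1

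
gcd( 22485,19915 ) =5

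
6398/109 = 58  +  76/109 = 58.70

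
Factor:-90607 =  - 11^1*8237^1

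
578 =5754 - 5176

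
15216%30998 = 15216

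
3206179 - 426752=2779427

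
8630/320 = 863/32=26.97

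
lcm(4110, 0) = 0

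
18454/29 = 636+10/29 = 636.34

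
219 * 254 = 55626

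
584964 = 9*64996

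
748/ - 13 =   -  748/13 = -57.54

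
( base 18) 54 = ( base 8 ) 136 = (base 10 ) 94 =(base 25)3J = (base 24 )3m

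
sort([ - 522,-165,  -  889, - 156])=[ - 889 , - 522 ,-165 ,-156]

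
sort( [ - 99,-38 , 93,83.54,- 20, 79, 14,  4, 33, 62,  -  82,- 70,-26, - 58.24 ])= [ - 99, - 82, - 70,  -  58.24, - 38 , - 26, - 20,4,14, 33 , 62,79  ,  83.54, 93]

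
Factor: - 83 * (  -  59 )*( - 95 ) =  - 465215  =  - 5^1*19^1* 59^1  *83^1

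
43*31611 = 1359273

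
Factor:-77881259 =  - 2609^1*29851^1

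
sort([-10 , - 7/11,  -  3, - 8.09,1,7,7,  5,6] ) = [ - 10 , - 8.09,  -  3 ,  -  7/11, 1,5, 6,7 , 7 ]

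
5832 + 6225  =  12057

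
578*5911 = 3416558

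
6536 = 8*817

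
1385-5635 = -4250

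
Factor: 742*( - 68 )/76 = - 12614/19 =- 2^1*7^1*17^1*19^(  -  1)*53^1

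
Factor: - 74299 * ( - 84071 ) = 13^1*29^1*191^1*223^1*389^1 = 6246391229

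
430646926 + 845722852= 1276369778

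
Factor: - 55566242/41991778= - 61^1*455461^1*20995889^(-1 ) = -27783121/20995889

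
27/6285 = 9/2095 = 0.00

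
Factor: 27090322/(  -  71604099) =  - 2^1* 3^( - 2)*59^1*79^( - 1)*14387^( - 1)*32797^1 = - 3870046/10229157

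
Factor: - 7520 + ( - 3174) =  - 10694 = -2^1*5347^1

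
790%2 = 0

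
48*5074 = 243552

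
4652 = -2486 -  - 7138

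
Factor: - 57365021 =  - 7^1*17^1*197^1*2447^1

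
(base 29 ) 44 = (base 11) AA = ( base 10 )120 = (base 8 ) 170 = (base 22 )5a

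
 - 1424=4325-5749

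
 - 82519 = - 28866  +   -53653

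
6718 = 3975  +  2743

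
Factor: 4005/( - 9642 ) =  - 1335/3214 = -2^ ( - 1)*3^1*  5^1 * 89^1*1607^(-1)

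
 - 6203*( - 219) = 1358457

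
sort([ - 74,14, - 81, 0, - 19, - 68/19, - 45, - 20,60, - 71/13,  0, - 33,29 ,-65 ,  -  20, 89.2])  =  [ - 81, - 74 , - 65,- 45, - 33,- 20,-20, - 19, - 71/13,  -  68/19 , 0, 0, 14, 29, 60 , 89.2]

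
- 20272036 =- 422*48038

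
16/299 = 16/299 = 0.05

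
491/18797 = 491/18797 = 0.03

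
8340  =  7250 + 1090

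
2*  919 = 1838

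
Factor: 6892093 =13^1*151^1  *3511^1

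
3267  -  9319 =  - 6052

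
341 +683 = 1024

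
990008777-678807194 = 311201583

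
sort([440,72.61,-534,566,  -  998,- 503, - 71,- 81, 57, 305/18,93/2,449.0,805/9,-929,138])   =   [ - 998, - 929,- 534, - 503, - 81, - 71, 305/18 , 93/2,57,72.61,805/9,138, 440,449.0, 566 ]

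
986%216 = 122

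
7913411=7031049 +882362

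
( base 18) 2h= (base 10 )53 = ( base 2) 110101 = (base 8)65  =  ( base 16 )35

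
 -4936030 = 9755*( - 506)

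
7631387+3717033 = 11348420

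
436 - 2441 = -2005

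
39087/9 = 4343= 4343.00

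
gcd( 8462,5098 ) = 2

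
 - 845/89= - 845/89   =  - 9.49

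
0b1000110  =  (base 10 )70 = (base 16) 46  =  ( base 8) 106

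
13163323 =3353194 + 9810129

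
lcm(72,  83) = 5976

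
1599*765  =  1223235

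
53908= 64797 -10889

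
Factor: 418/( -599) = -2^1 * 11^1*19^1*599^(-1)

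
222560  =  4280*52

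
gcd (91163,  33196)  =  1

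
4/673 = 4/673= 0.01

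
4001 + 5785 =9786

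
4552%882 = 142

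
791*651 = 514941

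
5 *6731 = 33655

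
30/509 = 30/509 = 0.06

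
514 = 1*514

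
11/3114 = 11/3114 = 0.00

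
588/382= 1 + 103/191= 1.54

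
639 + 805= 1444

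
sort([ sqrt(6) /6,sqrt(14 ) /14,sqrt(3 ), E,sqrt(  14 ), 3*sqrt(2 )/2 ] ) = [ sqrt(14) /14,sqrt( 6 ) /6,sqrt( 3) , 3*sqrt (2 ) /2, E,sqrt(14)]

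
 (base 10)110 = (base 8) 156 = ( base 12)92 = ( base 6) 302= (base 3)11002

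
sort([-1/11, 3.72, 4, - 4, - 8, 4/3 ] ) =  [ - 8, - 4,-1/11, 4/3, 3.72,4]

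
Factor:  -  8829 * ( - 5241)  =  46272789 = 3^5*109^1*1747^1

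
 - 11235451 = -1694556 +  - 9540895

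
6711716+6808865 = 13520581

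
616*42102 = 25934832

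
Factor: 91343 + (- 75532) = 97^1*163^1 =15811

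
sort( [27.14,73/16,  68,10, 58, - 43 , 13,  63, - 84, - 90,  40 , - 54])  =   [ - 90, - 84, - 54, - 43,73/16,10,13,27.14,40, 58,  63,68]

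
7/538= 7/538 = 0.01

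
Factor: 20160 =2^6*3^2*5^1*7^1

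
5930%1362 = 482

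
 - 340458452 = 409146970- 749605422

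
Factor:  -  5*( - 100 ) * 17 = 2^2*5^3 * 17^1 = 8500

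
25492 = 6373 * 4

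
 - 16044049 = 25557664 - 41601713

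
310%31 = 0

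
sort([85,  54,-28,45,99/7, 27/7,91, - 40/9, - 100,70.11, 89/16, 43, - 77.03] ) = [ - 100,  -  77.03, - 28, - 40/9, 27/7 , 89/16,99/7,43,  45,54, 70.11, 85,91 ]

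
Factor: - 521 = - 521^1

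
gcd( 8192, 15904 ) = 32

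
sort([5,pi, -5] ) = [ - 5,pi,5] 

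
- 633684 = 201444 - 835128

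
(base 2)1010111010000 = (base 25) 8N9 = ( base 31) 5p4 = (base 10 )5584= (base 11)4217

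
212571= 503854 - 291283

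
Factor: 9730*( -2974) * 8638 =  - 249957978760= - 2^3*5^1*7^2*139^1*617^1 * 1487^1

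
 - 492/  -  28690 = 246/14345 = 0.02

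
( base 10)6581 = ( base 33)61e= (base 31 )6q9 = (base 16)19b5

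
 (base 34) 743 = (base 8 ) 20047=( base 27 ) B7N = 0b10000000100111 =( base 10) 8231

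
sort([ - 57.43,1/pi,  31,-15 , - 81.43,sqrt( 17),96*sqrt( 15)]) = [-81.43, - 57.43,-15,1/pi , sqrt( 17),31, 96*sqrt ( 15)] 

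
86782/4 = 43391/2  =  21695.50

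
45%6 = 3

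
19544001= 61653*317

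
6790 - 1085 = 5705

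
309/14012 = 309/14012 = 0.02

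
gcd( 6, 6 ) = 6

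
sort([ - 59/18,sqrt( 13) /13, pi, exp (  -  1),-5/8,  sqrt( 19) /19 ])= [ - 59/18, - 5/8,sqrt(19 ) /19,sqrt(13) /13,exp ( - 1),pi]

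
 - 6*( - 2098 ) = 12588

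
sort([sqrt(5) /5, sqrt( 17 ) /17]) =[sqrt( 17 ) /17, sqrt( 5 ) /5 ] 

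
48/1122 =8/187 = 0.04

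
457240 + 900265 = 1357505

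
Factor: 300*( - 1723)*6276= -2^4*3^2 *5^2*523^1*1723^1 = - 3244064400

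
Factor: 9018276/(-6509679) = -3006092/2169893=-2^2* 11^(-2) * 79^(-1) * 227^( - 1)*751523^1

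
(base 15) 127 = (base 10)262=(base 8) 406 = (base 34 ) 7o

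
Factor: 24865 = 5^1*4973^1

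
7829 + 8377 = 16206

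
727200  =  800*909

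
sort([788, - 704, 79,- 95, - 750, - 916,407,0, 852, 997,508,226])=[-916, - 750 , - 704 , - 95,0,79,226,407,508, 788,852,  997]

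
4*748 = 2992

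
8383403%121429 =4802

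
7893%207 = 27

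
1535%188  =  31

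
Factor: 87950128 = 2^4*7^1*785269^1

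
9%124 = 9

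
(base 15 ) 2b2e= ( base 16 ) 2435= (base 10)9269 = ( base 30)a8t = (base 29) B0I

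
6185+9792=15977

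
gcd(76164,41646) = 66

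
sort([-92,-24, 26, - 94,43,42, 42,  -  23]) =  [-94,- 92, -24, - 23, 26,42,  42, 43]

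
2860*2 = 5720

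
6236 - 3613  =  2623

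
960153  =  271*3543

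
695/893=695/893 = 0.78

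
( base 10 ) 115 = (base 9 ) 137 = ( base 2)1110011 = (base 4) 1303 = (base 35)3A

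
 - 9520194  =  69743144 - 79263338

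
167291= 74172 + 93119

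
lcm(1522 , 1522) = 1522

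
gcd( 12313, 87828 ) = 1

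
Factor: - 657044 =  - 2^2*277^1*593^1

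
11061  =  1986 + 9075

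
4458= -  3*(-1486)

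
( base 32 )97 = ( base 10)295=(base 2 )100100111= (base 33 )8V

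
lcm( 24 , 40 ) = 120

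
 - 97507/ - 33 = 2954 + 25/33 = 2954.76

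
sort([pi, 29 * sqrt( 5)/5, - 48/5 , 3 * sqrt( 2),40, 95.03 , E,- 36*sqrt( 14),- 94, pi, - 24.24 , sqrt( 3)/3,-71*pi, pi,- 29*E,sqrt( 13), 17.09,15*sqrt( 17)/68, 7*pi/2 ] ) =[ - 71*pi,-36*sqrt( 14 ), - 94,  -  29*E,- 24.24,  -  48/5,sqrt( 3 )/3, 15*sqrt( 17) /68, E,pi, pi,pi, sqrt ( 13 ),3*sqrt( 2 ),7*pi/2, 29* sqrt( 5 ) /5,17.09, 40 , 95.03]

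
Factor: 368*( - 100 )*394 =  - 14499200 = - 2^7*5^2*23^1*197^1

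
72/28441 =72/28441 = 0.00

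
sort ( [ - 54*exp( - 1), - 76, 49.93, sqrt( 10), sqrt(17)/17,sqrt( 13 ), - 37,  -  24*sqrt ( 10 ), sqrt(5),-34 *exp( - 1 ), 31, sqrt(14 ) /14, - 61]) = [ - 76, - 24 * sqrt(10),-61, -37,-54*exp( - 1),-34*exp( - 1), sqrt(17 ) /17 , sqrt(14 ) /14, sqrt ( 5), sqrt( 10), sqrt(13 ), 31, 49.93 ]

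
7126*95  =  676970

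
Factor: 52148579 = 7^1*67^1 * 111191^1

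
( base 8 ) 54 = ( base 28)1G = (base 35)19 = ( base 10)44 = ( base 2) 101100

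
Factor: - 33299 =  - 7^1*67^1 * 71^1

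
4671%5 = 1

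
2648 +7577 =10225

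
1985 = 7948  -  5963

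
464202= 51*9102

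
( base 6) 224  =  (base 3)10021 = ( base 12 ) 74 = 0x58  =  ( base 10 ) 88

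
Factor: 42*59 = 2^1*3^1  *  7^1*59^1 = 2478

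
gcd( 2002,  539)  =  77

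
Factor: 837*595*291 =144922365 = 3^4*5^1*7^1*17^1*31^1*97^1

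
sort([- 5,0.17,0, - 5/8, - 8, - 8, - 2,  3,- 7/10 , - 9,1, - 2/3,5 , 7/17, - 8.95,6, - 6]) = [  -  9, - 8.95,  -  8, - 8, - 6, - 5,  -  2, - 7/10, - 2/3,  -  5/8,  0, 0.17,7/17,  1 , 3,5,6]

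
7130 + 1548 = 8678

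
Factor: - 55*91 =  - 5^1*7^1*11^1 * 13^1 = -5005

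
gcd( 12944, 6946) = 2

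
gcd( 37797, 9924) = 3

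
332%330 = 2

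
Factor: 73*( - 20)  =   - 1460=- 2^2 * 5^1*73^1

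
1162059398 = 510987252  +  651072146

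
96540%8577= 2193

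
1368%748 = 620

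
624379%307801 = 8777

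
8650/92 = 94  +  1/46 = 94.02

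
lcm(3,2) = 6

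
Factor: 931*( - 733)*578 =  - 394440494 = -2^1*7^2*17^2*19^1*733^1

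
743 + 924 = 1667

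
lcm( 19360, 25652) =1026080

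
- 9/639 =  - 1 + 70/71 = - 0.01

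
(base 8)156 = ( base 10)110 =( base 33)3B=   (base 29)3N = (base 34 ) 38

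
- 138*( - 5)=690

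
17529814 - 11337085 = 6192729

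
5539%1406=1321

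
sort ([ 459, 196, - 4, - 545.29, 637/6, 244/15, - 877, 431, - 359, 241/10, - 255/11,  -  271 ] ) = [ - 877, - 545.29, - 359,-271, -255/11, - 4, 244/15,  241/10, 637/6, 196, 431,459 ] 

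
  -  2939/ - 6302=2939/6302 = 0.47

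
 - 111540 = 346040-457580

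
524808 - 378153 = 146655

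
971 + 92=1063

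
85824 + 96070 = 181894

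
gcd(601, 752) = 1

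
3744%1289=1166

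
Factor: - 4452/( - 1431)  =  28/9 =2^2 * 3^( - 2)*7^1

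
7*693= 4851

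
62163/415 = 149 + 328/415 = 149.79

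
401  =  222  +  179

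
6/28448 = 3/14224 = 0.00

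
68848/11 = 6258 + 10/11= 6258.91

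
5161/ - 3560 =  - 2 + 1959/3560 = -1.45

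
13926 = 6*2321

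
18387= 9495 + 8892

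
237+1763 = 2000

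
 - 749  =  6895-7644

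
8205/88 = 8205/88 = 93.24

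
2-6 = - 4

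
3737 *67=250379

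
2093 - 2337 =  - 244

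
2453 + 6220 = 8673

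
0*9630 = 0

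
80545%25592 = 3769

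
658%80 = 18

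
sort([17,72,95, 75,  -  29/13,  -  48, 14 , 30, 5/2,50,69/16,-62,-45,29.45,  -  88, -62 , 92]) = [- 88,-62,-62, - 48, - 45, - 29/13, 5/2,69/16,  14 , 17,29.45,30,50,72,75,92,95]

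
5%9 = 5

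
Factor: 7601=11^1*691^1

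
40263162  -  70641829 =- 30378667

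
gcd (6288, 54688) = 16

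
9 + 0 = 9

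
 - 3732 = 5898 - 9630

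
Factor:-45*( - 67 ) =3^2 * 5^1*67^1 = 3015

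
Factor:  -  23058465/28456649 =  - 3^1 * 5^1 * 13^( - 1)*101^( - 1)* 769^1*1999^1*21673^(-1) 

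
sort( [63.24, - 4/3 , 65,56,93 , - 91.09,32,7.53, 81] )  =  [ - 91.09, - 4/3,7.53,32 , 56,63.24, 65,81 , 93] 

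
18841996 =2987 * 6308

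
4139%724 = 519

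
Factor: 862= 2^1*431^1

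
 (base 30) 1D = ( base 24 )1J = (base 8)53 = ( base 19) 25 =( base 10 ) 43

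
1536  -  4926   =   - 3390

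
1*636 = 636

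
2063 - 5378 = - 3315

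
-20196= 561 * ( - 36)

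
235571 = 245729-10158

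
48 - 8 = 40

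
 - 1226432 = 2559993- 3786425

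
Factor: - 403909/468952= - 503/584 =-2^( - 3 )*73^ ( - 1 )*503^1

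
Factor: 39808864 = 2^5*1244027^1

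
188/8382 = 94/4191 =0.02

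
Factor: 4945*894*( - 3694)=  -16330546020  =  -2^2*3^1*5^1  *  23^1* 43^1*149^1* 1847^1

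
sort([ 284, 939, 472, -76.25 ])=[-76.25, 284,  472, 939]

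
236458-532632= -296174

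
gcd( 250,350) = 50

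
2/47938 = 1/23969 =0.00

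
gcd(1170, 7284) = 6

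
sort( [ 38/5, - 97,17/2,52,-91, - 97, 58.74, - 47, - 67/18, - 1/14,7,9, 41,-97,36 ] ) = [-97, - 97, - 97, - 91, - 47, - 67/18 , - 1/14, 7, 38/5, 17/2 , 9,36,41,52,58.74]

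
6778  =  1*6778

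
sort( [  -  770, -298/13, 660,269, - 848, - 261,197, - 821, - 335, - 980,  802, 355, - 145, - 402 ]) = [ - 980,  -  848, - 821, - 770, - 402,  -  335, - 261, - 145,  -  298/13, 197, 269, 355, 660,802 ]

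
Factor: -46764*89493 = - 4185050652 = -  2^2*3^4*23^1 * 433^1*1297^1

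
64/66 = 32/33 = 0.97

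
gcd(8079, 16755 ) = 3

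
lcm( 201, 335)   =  1005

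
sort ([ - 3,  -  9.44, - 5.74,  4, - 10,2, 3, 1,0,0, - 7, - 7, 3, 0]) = [ - 10, - 9.44, - 7,  -  7,  -  5.74,-3,0, 0 , 0, 1, 2,3,  3, 4]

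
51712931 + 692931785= 744644716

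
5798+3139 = 8937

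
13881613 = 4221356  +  9660257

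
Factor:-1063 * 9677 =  - 10286651 = -1063^1 * 9677^1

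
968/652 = 242/163 = 1.48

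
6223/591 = 10 + 313/591 =10.53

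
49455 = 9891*5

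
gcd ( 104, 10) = 2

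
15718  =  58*271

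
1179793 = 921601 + 258192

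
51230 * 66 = 3381180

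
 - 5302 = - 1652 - 3650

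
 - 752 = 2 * ( - 376 ) 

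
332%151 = 30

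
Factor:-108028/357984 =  - 239/792 = -2^( -3 ) * 3^(-2 )*11^( - 1)*239^1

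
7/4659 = 7/4659 = 0.00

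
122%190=122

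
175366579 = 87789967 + 87576612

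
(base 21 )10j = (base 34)di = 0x1cc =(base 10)460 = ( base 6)2044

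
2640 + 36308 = 38948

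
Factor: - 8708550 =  - 2^1*3^1*5^2*58057^1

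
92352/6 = 15392 = 15392.00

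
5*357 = 1785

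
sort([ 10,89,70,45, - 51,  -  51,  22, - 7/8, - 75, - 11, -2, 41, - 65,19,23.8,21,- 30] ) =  [ - 75, - 65, - 51, - 51, - 30, - 11, - 2,- 7/8, 10,19,21,22,23.8,  41,45, 70,89] 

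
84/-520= - 21/130 = - 0.16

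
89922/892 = 44961/446 = 100.81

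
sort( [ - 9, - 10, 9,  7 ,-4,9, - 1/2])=[ - 10, - 9, - 4,-1/2,7,9 , 9 ] 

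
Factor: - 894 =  - 2^1 *3^1*149^1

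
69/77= 69/77 = 0.90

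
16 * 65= 1040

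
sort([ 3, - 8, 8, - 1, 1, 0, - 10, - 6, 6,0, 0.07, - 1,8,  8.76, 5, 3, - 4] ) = [-10, - 8, -6,- 4, - 1, - 1,0,0,0.07,  1, 3, 3, 5, 6, 8,8,8.76 ] 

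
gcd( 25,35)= 5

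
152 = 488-336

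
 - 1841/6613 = -1841/6613 = - 0.28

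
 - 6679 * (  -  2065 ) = 13792135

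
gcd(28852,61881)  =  1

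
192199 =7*27457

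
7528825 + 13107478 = 20636303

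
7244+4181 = 11425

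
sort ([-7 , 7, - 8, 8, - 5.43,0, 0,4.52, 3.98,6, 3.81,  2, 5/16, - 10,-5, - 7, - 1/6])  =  [-10, - 8, -7, - 7 , - 5.43, - 5, - 1/6, 0, 0,5/16, 2, 3.81,3.98, 4.52,  6,7, 8]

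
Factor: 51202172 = 2^2*7^1*1828649^1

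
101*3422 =345622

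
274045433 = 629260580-355215147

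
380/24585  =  76/4917 = 0.02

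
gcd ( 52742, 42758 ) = 2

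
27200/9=27200/9 = 3022.22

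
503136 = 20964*24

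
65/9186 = 65/9186 =0.01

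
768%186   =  24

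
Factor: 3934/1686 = 3^( - 1 )*7^1 = 7/3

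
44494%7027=2332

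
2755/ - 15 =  - 184+ 1/3 = - 183.67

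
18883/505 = 37 + 198/505= 37.39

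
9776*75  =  733200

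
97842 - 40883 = 56959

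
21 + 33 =54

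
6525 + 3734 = 10259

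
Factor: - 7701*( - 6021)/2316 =2^( - 2 )*3^3 * 17^1 * 151^1*193^(-1 )*223^1 = 15455907/772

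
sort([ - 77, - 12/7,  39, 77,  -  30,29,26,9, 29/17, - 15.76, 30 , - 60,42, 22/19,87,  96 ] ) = [ - 77 , - 60, - 30, - 15.76, - 12/7,  22/19 , 29/17,9,  26, 29 , 30,39,42, 77, 87,96 ] 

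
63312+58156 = 121468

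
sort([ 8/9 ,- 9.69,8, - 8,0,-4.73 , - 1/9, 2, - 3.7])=[ - 9.69, - 8, - 4.73, - 3.7, - 1/9,0,  8/9, 2,8]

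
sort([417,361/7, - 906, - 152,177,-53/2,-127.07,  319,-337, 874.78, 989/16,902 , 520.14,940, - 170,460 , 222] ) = [ - 906, - 337, - 170, - 152, - 127.07, - 53/2,361/7, 989/16,177 , 222, 319,417,460,520.14,874.78,902, 940 ] 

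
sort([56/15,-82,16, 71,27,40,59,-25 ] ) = [-82, - 25,56/15,16, 27, 40,  59, 71 ]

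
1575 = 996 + 579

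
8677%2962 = 2753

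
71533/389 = 183 +346/389= 183.89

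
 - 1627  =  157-1784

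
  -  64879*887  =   - 57547673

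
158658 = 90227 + 68431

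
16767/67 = 16767/67 = 250.25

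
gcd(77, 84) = 7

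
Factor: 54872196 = 2^2*3^1*67^1*139^1 * 491^1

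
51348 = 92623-41275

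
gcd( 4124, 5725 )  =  1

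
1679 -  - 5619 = 7298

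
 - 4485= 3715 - 8200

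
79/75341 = 79/75341 = 0.00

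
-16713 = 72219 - 88932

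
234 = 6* 39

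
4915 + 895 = 5810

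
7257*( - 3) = -21771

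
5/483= 5/483 = 0.01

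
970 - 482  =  488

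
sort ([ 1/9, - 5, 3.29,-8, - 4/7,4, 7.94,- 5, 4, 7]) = [ - 8, - 5, - 5, -4/7,1/9, 3.29,  4,  4, 7,7.94]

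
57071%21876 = 13319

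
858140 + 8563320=9421460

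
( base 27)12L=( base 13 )49b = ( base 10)804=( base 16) 324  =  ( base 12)570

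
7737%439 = 274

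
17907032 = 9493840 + 8413192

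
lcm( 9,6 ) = 18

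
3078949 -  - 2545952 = 5624901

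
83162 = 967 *86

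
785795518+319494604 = 1105290122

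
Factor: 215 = 5^1*43^1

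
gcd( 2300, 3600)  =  100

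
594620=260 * 2287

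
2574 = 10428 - 7854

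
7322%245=217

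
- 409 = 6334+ - 6743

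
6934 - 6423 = 511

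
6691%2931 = 829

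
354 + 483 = 837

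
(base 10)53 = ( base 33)1K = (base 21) 2b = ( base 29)1o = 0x35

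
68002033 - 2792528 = 65209505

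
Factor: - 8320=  - 2^7*5^1*13^1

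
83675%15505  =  6150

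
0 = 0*39470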